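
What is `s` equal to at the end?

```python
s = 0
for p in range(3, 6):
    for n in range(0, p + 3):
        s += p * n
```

269

p=3,n=0: s = 0+0 = 0
p=3,n=1: s = 0+3 = 3
p=3,n=2: s = 3+6 = 9
p=3,n=3: s = 9+9 = 18
p=3,n=4: s = 18+12 = 30
p=3,n=5: s = 30+15 = 45
p=4,n=0: s = 45+0 = 45
p=4,n=1: s = 45+4 = 49
p=4,n=2: s = 49+8 = 57
p=4,n=3: s = 57+12 = 69
p=4,n=4: s = 69+16 = 85
p=4,n=5: s = 85+20 = 105
p=4,n=6: s = 105+24 = 129
p=5,n=0: s = 129+0 = 129
p=5,n=1: s = 129+5 = 134
p=5,n=2: s = 134+10 = 144
p=5,n=3: s = 144+15 = 159
p=5,n=4: s = 159+20 = 179
p=5,n=5: s = 179+25 = 204
p=5,n=6: s = 204+30 = 234
p=5,n=7: s = 234+35 = 269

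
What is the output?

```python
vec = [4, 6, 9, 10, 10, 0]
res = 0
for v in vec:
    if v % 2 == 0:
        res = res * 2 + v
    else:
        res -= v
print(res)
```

v=4: even, res = 0*2+4 = 4
v=6: even, res = 4*2+6 = 14
v=9: not even, res = 14-9 = 5
v=10: even, res = 5*2+10 = 20
v=10: even, res = 20*2+10 = 50
v=0: even, res = 50*2+0 = 100

100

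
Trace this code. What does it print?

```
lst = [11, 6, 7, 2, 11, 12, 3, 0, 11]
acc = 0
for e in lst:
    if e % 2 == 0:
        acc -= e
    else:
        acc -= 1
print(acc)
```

e=11: not even, acc = 0-1 = -1
e=6: even, acc = (-1)-6 = -7
e=7: not even, acc = (-7)-1 = -8
e=2: even, acc = (-8)-2 = -10
e=11: not even, acc = (-10)-1 = -11
e=12: even, acc = (-11)-12 = -23
e=3: not even, acc = (-23)-1 = -24
e=0: even, acc = (-24)-0 = -24
e=11: not even, acc = (-24)-1 = -25

-25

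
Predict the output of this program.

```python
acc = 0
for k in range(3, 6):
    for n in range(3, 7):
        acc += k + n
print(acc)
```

k=3,n=3: acc = 0+6 = 6
k=3,n=4: acc = 6+7 = 13
k=3,n=5: acc = 13+8 = 21
k=3,n=6: acc = 21+9 = 30
k=4,n=3: acc = 30+7 = 37
k=4,n=4: acc = 37+8 = 45
k=4,n=5: acc = 45+9 = 54
k=4,n=6: acc = 54+10 = 64
k=5,n=3: acc = 64+8 = 72
k=5,n=4: acc = 72+9 = 81
k=5,n=5: acc = 81+10 = 91
k=5,n=6: acc = 91+11 = 102

102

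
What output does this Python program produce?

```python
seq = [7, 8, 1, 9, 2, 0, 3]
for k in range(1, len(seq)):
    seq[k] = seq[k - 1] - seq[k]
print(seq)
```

[7, -1, -2, -11, -13, -13, -16]

k=1: seq[1] = 7-8 = -1 → [7, -1, 1, 9, 2, 0, 3]
k=2: seq[2] = (-1)-1 = -2 → [7, -1, -2, 9, 2, 0, 3]
k=3: seq[3] = (-2)-9 = -11 → [7, -1, -2, -11, 2, 0, 3]
k=4: seq[4] = (-11)-2 = -13 → [7, -1, -2, -11, -13, 0, 3]
k=5: seq[5] = (-13)-0 = -13 → [7, -1, -2, -11, -13, -13, 3]
k=6: seq[6] = (-13)-3 = -16 → [7, -1, -2, -11, -13, -13, -16]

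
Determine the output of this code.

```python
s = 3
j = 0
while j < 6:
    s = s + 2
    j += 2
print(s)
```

j=0: s = 3+2 = 5
j=2: s = 5+2 = 7
j=4: s = 7+2 = 9

9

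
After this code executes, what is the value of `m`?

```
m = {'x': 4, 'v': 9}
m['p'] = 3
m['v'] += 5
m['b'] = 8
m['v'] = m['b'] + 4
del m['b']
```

m['p'] = 3 → {'x': 4, 'v': 9, 'p': 3}
m['v'] = 9+5 = 14 → {'x': 4, 'v': 14, 'p': 3}
m['b'] = 8 → {'x': 4, 'v': 14, 'p': 3, 'b': 8}
m['v'] = m['b']+4 = 12 → {'x': 4, 'v': 12, 'p': 3, 'b': 8}
del 'b' → {'x': 4, 'v': 12, 'p': 3}

{'x': 4, 'v': 12, 'p': 3}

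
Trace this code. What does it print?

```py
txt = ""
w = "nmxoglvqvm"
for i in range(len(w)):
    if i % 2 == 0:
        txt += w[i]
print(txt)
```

i=0: add 'n' → 'n'
i=1: skip
i=2: add 'x' → 'nx'
i=3: skip
i=4: add 'g' → 'nxg'
i=5: skip
i=6: add 'v' → 'nxgv'
i=7: skip
i=8: add 'v' → 'nxgvv'
i=9: skip

nxgvv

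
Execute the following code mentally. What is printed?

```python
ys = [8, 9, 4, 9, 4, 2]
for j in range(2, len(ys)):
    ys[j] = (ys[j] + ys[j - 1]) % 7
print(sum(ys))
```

j=2: ys[2] = (4+9)%7 = 6 → [8, 9, 6, 9, 4, 2]
j=3: ys[3] = (9+6)%7 = 1 → [8, 9, 6, 1, 4, 2]
j=4: ys[4] = (4+1)%7 = 5 → [8, 9, 6, 1, 5, 2]
j=5: ys[5] = (2+5)%7 = 0 → [8, 9, 6, 1, 5, 0]
sum = 29

29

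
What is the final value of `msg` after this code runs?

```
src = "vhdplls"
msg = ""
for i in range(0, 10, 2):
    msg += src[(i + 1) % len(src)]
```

'hplvd'

i=0: add src[1]='h' → 'h'
i=2: add src[3]='p' → 'hp'
i=4: add src[5]='l' → 'hpl'
i=6: add src[0]='v' → 'hplv'
i=8: add src[2]='d' → 'hplvd'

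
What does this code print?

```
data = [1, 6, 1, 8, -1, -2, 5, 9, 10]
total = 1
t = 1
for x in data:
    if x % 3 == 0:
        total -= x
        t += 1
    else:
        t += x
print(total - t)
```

x=1: not %3==0; t=2
x=6: %3==0, total = 1-6 = -5; t=3
x=1: not %3==0; t=4
x=8: not %3==0; t=12
x=-1: not %3==0; t=11
x=-2: not %3==0; t=9
x=5: not %3==0; t=14
x=9: %3==0, total = (-5)-9 = -14; t=15
x=10: not %3==0; t=25
total-t = (-14)-25 = -39

-39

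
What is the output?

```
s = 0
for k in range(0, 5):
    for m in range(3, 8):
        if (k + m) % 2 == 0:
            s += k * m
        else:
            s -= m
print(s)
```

55

k=0,m=3: odd sum, s = 0-3 = -3
k=0,m=4: even sum, s = (-3)+0 = -3
k=0,m=5: odd sum, s = (-3)-5 = -8
k=0,m=6: even sum, s = (-8)+0 = -8
k=0,m=7: odd sum, s = (-8)-7 = -15
k=1,m=3: even sum, s = (-15)+3 = -12
k=1,m=4: odd sum, s = (-12)-4 = -16
k=1,m=5: even sum, s = (-16)+5 = -11
k=1,m=6: odd sum, s = (-11)-6 = -17
k=1,m=7: even sum, s = (-17)+7 = -10
k=2,m=3: odd sum, s = (-10)-3 = -13
k=2,m=4: even sum, s = (-13)+8 = -5
k=2,m=5: odd sum, s = (-5)-5 = -10
k=2,m=6: even sum, s = (-10)+12 = 2
k=2,m=7: odd sum, s = 2-7 = -5
k=3,m=3: even sum, s = (-5)+9 = 4
k=3,m=4: odd sum, s = 4-4 = 0
k=3,m=5: even sum, s = 0+15 = 15
k=3,m=6: odd sum, s = 15-6 = 9
k=3,m=7: even sum, s = 9+21 = 30
k=4,m=3: odd sum, s = 30-3 = 27
k=4,m=4: even sum, s = 27+16 = 43
k=4,m=5: odd sum, s = 43-5 = 38
k=4,m=6: even sum, s = 38+24 = 62
k=4,m=7: odd sum, s = 62-7 = 55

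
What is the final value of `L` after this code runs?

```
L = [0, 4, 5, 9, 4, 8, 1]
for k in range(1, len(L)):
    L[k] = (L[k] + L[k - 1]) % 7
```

[0, 4, 2, 4, 1, 2, 3]

k=1: L[1] = (4+0)%7 = 4 → [0, 4, 5, 9, 4, 8, 1]
k=2: L[2] = (5+4)%7 = 2 → [0, 4, 2, 9, 4, 8, 1]
k=3: L[3] = (9+2)%7 = 4 → [0, 4, 2, 4, 4, 8, 1]
k=4: L[4] = (4+4)%7 = 1 → [0, 4, 2, 4, 1, 8, 1]
k=5: L[5] = (8+1)%7 = 2 → [0, 4, 2, 4, 1, 2, 1]
k=6: L[6] = (1+2)%7 = 3 → [0, 4, 2, 4, 1, 2, 3]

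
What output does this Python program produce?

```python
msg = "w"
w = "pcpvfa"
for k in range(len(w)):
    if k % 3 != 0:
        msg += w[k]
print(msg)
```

k=0: skip
k=1: add 'c' → 'wc'
k=2: add 'p' → 'wcp'
k=3: skip
k=4: add 'f' → 'wcpf'
k=5: add 'a' → 'wcpfa'

wcpfa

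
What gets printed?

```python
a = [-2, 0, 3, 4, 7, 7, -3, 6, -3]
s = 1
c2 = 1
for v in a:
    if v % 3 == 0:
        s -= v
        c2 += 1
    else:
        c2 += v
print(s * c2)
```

v=-2: not %3==0; c2=-1
v=0: %3==0, s = 1-0 = 1; c2=0
v=3: %3==0, s = 1-3 = -2; c2=1
v=4: not %3==0; c2=5
v=7: not %3==0; c2=12
v=7: not %3==0; c2=19
v=-3: %3==0, s = (-2)-(-3) = 1; c2=20
v=6: %3==0, s = 1-6 = -5; c2=21
v=-3: %3==0, s = (-5)-(-3) = -2; c2=22
s*c2 = (-2)*22 = -44

-44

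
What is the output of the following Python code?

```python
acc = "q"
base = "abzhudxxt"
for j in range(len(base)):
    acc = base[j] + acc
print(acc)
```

txxduhzbaq

j=0: prepend 'a' → 'aq'
j=1: prepend 'b' → 'baq'
j=2: prepend 'z' → 'zbaq'
j=3: prepend 'h' → 'hzbaq'
j=4: prepend 'u' → 'uhzbaq'
j=5: prepend 'd' → 'duhzbaq'
j=6: prepend 'x' → 'xduhzbaq'
j=7: prepend 'x' → 'xxduhzbaq'
j=8: prepend 't' → 'txxduhzbaq'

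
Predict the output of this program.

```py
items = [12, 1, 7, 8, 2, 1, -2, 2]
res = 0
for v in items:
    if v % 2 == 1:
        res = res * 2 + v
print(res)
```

19

v=12: not odd
v=1: odd, res = 0*2+1 = 1
v=7: odd, res = 1*2+7 = 9
v=8: not odd
v=2: not odd
v=1: odd, res = 9*2+1 = 19
v=-2: not odd
v=2: not odd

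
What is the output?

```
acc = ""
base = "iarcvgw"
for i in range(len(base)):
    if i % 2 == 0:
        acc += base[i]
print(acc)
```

i=0: add 'i' → 'i'
i=1: skip
i=2: add 'r' → 'ir'
i=3: skip
i=4: add 'v' → 'irv'
i=5: skip
i=6: add 'w' → 'irvw'

irvw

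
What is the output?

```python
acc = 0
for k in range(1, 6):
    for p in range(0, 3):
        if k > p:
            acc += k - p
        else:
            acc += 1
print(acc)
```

k=1,p=0: 1>0, acc = 0+1 = 1
k=1,p=1: not 1>1, acc = 1+1 = 2
k=1,p=2: not 1>2, acc = 2+1 = 3
k=2,p=0: 2>0, acc = 3+2 = 5
k=2,p=1: 2>1, acc = 5+1 = 6
k=2,p=2: not 2>2, acc = 6+1 = 7
k=3,p=0: 3>0, acc = 7+3 = 10
k=3,p=1: 3>1, acc = 10+2 = 12
k=3,p=2: 3>2, acc = 12+1 = 13
k=4,p=0: 4>0, acc = 13+4 = 17
k=4,p=1: 4>1, acc = 17+3 = 20
k=4,p=2: 4>2, acc = 20+2 = 22
k=5,p=0: 5>0, acc = 22+5 = 27
k=5,p=1: 5>1, acc = 27+4 = 31
k=5,p=2: 5>2, acc = 31+3 = 34

34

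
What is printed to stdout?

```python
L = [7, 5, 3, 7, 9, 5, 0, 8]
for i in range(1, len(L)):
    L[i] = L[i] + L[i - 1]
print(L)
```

i=1: L[1] = 5+7 = 12 → [7, 12, 3, 7, 9, 5, 0, 8]
i=2: L[2] = 3+12 = 15 → [7, 12, 15, 7, 9, 5, 0, 8]
i=3: L[3] = 7+15 = 22 → [7, 12, 15, 22, 9, 5, 0, 8]
i=4: L[4] = 9+22 = 31 → [7, 12, 15, 22, 31, 5, 0, 8]
i=5: L[5] = 5+31 = 36 → [7, 12, 15, 22, 31, 36, 0, 8]
i=6: L[6] = 0+36 = 36 → [7, 12, 15, 22, 31, 36, 36, 8]
i=7: L[7] = 8+36 = 44 → [7, 12, 15, 22, 31, 36, 36, 44]

[7, 12, 15, 22, 31, 36, 36, 44]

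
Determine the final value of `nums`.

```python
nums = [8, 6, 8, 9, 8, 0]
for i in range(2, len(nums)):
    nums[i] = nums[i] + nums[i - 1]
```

i=2: nums[2] = 8+6 = 14 → [8, 6, 14, 9, 8, 0]
i=3: nums[3] = 9+14 = 23 → [8, 6, 14, 23, 8, 0]
i=4: nums[4] = 8+23 = 31 → [8, 6, 14, 23, 31, 0]
i=5: nums[5] = 0+31 = 31 → [8, 6, 14, 23, 31, 31]

[8, 6, 14, 23, 31, 31]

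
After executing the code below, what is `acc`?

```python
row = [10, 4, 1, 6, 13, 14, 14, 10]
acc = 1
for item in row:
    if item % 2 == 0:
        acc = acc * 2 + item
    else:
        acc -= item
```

item=10: even, acc = 1*2+10 = 12
item=4: even, acc = 12*2+4 = 28
item=1: not even, acc = 28-1 = 27
item=6: even, acc = 27*2+6 = 60
item=13: not even, acc = 60-13 = 47
item=14: even, acc = 47*2+14 = 108
item=14: even, acc = 108*2+14 = 230
item=10: even, acc = 230*2+10 = 470

470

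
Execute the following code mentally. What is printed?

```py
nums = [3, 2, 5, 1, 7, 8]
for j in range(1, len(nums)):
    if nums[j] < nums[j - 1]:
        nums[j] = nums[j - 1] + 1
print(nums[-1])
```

8

j=1: 2<3, nums[1] = 3+1 = 4 → [3, 4, 5, 1, 7, 8]
j=2: 5>=4, unchanged → [3, 4, 5, 1, 7, 8]
j=3: 1<5, nums[3] = 5+1 = 6 → [3, 4, 5, 6, 7, 8]
j=4: 7>=6, unchanged → [3, 4, 5, 6, 7, 8]
j=5: 8>=7, unchanged → [3, 4, 5, 6, 7, 8]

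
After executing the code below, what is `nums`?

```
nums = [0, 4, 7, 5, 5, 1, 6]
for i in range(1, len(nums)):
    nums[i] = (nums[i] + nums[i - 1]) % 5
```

[0, 4, 1, 1, 1, 2, 3]

i=1: nums[1] = (4+0)%5 = 4 → [0, 4, 7, 5, 5, 1, 6]
i=2: nums[2] = (7+4)%5 = 1 → [0, 4, 1, 5, 5, 1, 6]
i=3: nums[3] = (5+1)%5 = 1 → [0, 4, 1, 1, 5, 1, 6]
i=4: nums[4] = (5+1)%5 = 1 → [0, 4, 1, 1, 1, 1, 6]
i=5: nums[5] = (1+1)%5 = 2 → [0, 4, 1, 1, 1, 2, 6]
i=6: nums[6] = (6+2)%5 = 3 → [0, 4, 1, 1, 1, 2, 3]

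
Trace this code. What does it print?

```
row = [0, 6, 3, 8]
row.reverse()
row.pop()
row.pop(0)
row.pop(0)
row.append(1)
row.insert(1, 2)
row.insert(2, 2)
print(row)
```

reverse → [8, 3, 6, 0]
pop() removes 0 → [8, 3, 6]
pop(0) removes 8 → [3, 6]
pop(0) removes 3 → [6]
append 1 → [6, 1]
insert 2 at 1 → [6, 2, 1]
insert 2 at 2 → [6, 2, 2, 1]

[6, 2, 2, 1]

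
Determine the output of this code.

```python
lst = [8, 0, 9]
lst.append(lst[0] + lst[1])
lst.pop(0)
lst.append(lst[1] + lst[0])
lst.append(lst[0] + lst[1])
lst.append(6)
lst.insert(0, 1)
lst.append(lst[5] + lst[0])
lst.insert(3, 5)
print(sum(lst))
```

57

append lst[0]+lst[1] = 8+0 = 8 → [8, 0, 9, 8]
pop(0) removes 8 → [0, 9, 8]
append lst[1]+lst[0] = 9+0 = 9 → [0, 9, 8, 9]
append lst[0]+lst[1] = 0+9 = 9 → [0, 9, 8, 9, 9]
append 6 → [0, 9, 8, 9, 9, 6]
insert 1 at 0 → [1, 0, 9, 8, 9, 9, 6]
append lst[5]+lst[0] = 9+1 = 10 → [1, 0, 9, 8, 9, 9, 6, 10]
insert 5 at 3 → [1, 0, 9, 5, 8, 9, 9, 6, 10]
sum = 57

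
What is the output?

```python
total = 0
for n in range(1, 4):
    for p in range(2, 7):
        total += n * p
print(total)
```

n=1,p=2: total = 0+2 = 2
n=1,p=3: total = 2+3 = 5
n=1,p=4: total = 5+4 = 9
n=1,p=5: total = 9+5 = 14
n=1,p=6: total = 14+6 = 20
n=2,p=2: total = 20+4 = 24
n=2,p=3: total = 24+6 = 30
n=2,p=4: total = 30+8 = 38
n=2,p=5: total = 38+10 = 48
n=2,p=6: total = 48+12 = 60
n=3,p=2: total = 60+6 = 66
n=3,p=3: total = 66+9 = 75
n=3,p=4: total = 75+12 = 87
n=3,p=5: total = 87+15 = 102
n=3,p=6: total = 102+18 = 120

120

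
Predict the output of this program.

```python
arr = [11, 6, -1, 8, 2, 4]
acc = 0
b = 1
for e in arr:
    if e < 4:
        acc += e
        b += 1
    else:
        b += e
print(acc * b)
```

e=11: not <4; b=12
e=6: not <4; b=18
e=-1: <4, acc = 0+(-1) = -1; b=19
e=8: not <4; b=27
e=2: <4, acc = (-1)+2 = 1; b=28
e=4: not <4; b=32
acc*b = 1*32 = 32

32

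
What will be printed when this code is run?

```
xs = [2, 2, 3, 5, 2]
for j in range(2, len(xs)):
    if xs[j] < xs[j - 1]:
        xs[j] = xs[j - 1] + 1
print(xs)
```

[2, 2, 3, 5, 6]

j=2: 3>=2, unchanged → [2, 2, 3, 5, 2]
j=3: 5>=3, unchanged → [2, 2, 3, 5, 2]
j=4: 2<5, xs[4] = 5+1 = 6 → [2, 2, 3, 5, 6]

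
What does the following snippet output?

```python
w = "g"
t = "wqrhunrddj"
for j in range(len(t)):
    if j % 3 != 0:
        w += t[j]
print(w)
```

gqrundd

j=0: skip
j=1: add 'q' → 'gq'
j=2: add 'r' → 'gqr'
j=3: skip
j=4: add 'u' → 'gqru'
j=5: add 'n' → 'gqrun'
j=6: skip
j=7: add 'd' → 'gqrund'
j=8: add 'd' → 'gqrundd'
j=9: skip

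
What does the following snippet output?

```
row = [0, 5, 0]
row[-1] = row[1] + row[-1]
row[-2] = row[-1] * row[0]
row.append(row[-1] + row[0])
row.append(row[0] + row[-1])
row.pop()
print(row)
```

row[-1] = row[1]+row[-1] = 5+0 = 5 → [0, 5, 5]
row[-2] = row[-1]*row[0] = 5*0 = 0 → [0, 0, 5]
append row[-1]+row[0] = 5+0 = 5 → [0, 0, 5, 5]
append row[0]+row[-1] = 0+5 = 5 → [0, 0, 5, 5, 5]
pop() removes 5 → [0, 0, 5, 5]

[0, 0, 5, 5]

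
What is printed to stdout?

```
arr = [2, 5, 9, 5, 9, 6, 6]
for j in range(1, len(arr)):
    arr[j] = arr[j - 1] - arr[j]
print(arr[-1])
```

-38

j=1: arr[1] = 2-5 = -3 → [2, -3, 9, 5, 9, 6, 6]
j=2: arr[2] = (-3)-9 = -12 → [2, -3, -12, 5, 9, 6, 6]
j=3: arr[3] = (-12)-5 = -17 → [2, -3, -12, -17, 9, 6, 6]
j=4: arr[4] = (-17)-9 = -26 → [2, -3, -12, -17, -26, 6, 6]
j=5: arr[5] = (-26)-6 = -32 → [2, -3, -12, -17, -26, -32, 6]
j=6: arr[6] = (-32)-6 = -38 → [2, -3, -12, -17, -26, -32, -38]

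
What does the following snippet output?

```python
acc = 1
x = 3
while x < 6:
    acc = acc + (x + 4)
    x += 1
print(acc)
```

x=3: acc = 1+7 = 8
x=4: acc = 8+8 = 16
x=5: acc = 16+9 = 25

25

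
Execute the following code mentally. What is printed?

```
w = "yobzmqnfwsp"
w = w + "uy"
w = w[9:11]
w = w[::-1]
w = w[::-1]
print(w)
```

sp

+ 'uy' → 'yobzmqnfwspuy'
slice [9:11] → 'sp'
reverse → 'ps'
reverse → 'sp'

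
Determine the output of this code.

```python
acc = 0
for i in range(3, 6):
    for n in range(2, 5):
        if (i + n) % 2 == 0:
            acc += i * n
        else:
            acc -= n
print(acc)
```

i=3,n=2: odd sum, acc = 0-2 = -2
i=3,n=3: even sum, acc = (-2)+9 = 7
i=3,n=4: odd sum, acc = 7-4 = 3
i=4,n=2: even sum, acc = 3+8 = 11
i=4,n=3: odd sum, acc = 11-3 = 8
i=4,n=4: even sum, acc = 8+16 = 24
i=5,n=2: odd sum, acc = 24-2 = 22
i=5,n=3: even sum, acc = 22+15 = 37
i=5,n=4: odd sum, acc = 37-4 = 33

33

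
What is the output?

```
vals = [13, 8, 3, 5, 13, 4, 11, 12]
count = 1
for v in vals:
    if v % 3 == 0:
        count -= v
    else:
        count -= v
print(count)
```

-68

v=13: not %3==0, count = 1-13 = -12
v=8: not %3==0, count = (-12)-8 = -20
v=3: %3==0, count = (-20)-3 = -23
v=5: not %3==0, count = (-23)-5 = -28
v=13: not %3==0, count = (-28)-13 = -41
v=4: not %3==0, count = (-41)-4 = -45
v=11: not %3==0, count = (-45)-11 = -56
v=12: %3==0, count = (-56)-12 = -68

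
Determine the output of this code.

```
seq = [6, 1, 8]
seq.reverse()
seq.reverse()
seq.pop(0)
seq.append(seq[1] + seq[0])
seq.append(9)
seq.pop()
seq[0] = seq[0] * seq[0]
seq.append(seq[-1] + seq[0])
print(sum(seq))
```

28

reverse → [8, 1, 6]
reverse → [6, 1, 8]
pop(0) removes 6 → [1, 8]
append seq[1]+seq[0] = 8+1 = 9 → [1, 8, 9]
append 9 → [1, 8, 9, 9]
pop() removes 9 → [1, 8, 9]
seq[0] = seq[0]*seq[0] = 1*1 = 1 → [1, 8, 9]
append seq[-1]+seq[0] = 9+1 = 10 → [1, 8, 9, 10]
sum = 28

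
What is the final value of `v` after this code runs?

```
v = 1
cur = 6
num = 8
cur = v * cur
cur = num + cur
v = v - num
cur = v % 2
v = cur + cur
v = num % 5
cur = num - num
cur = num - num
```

cur = 1*6 = 6
cur = 8+6 = 14
v = 1-8 = -7
cur = (-7)%2 = 1
v = 1+1 = 2
v = 8%5 = 3
cur = 8-8 = 0
cur = 8-8 = 0

3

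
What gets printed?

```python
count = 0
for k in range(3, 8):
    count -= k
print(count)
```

-25

k=3: count = 0-3 = -3
k=4: count = (-3)-4 = -7
k=5: count = (-7)-5 = -12
k=6: count = (-12)-6 = -18
k=7: count = (-18)-7 = -25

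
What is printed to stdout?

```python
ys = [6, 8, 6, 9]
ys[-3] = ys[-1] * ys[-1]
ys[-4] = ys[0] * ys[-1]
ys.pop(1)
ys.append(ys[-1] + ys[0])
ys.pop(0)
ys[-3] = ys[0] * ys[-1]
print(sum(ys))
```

450

ys[-3] = ys[-1]*ys[-1] = 9*9 = 81 → [6, 81, 6, 9]
ys[-4] = ys[0]*ys[-1] = 6*9 = 54 → [54, 81, 6, 9]
pop(1) removes 81 → [54, 6, 9]
append ys[-1]+ys[0] = 9+54 = 63 → [54, 6, 9, 63]
pop(0) removes 54 → [6, 9, 63]
ys[-3] = ys[0]*ys[-1] = 6*63 = 378 → [378, 9, 63]
sum = 450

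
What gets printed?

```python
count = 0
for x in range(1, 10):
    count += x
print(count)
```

45

x=1: count = 0+1 = 1
x=2: count = 1+2 = 3
x=3: count = 3+3 = 6
x=4: count = 6+4 = 10
x=5: count = 10+5 = 15
x=6: count = 15+6 = 21
x=7: count = 21+7 = 28
x=8: count = 28+8 = 36
x=9: count = 36+9 = 45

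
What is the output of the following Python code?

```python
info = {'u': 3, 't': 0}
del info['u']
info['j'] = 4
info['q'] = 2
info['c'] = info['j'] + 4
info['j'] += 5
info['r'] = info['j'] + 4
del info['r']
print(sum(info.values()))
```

19

del 'u' → {'t': 0}
info['j'] = 4 → {'t': 0, 'j': 4}
info['q'] = 2 → {'t': 0, 'j': 4, 'q': 2}
info['c'] = info['j']+4 = 8 → {'t': 0, 'j': 4, 'q': 2, 'c': 8}
info['j'] = 4+5 = 9 → {'t': 0, 'j': 9, 'q': 2, 'c': 8}
info['r'] = info['j']+4 = 13 → {'t': 0, 'j': 9, 'q': 2, 'c': 8, 'r': 13}
del 'r' → {'t': 0, 'j': 9, 'q': 2, 'c': 8}
sum of values = 19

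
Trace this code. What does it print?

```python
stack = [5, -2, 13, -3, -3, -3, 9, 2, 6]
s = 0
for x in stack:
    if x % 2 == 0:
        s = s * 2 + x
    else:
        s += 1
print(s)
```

x=5: not even, s = 0+1 = 1
x=-2: even, s = 1*2+(-2) = 0
x=13: not even, s = 0+1 = 1
x=-3: not even, s = 1+1 = 2
x=-3: not even, s = 2+1 = 3
x=-3: not even, s = 3+1 = 4
x=9: not even, s = 4+1 = 5
x=2: even, s = 5*2+2 = 12
x=6: even, s = 12*2+6 = 30

30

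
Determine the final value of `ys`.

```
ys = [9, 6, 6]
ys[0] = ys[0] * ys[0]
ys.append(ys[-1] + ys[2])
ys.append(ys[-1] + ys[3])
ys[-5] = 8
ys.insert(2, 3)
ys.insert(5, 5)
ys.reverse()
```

[24, 5, 12, 6, 3, 6, 8]

ys[0] = ys[0]*ys[0] = 9*9 = 81 → [81, 6, 6]
append ys[-1]+ys[2] = 6+6 = 12 → [81, 6, 6, 12]
append ys[-1]+ys[3] = 12+12 = 24 → [81, 6, 6, 12, 24]
ys[-5] = 8 → [8, 6, 6, 12, 24]
insert 3 at 2 → [8, 6, 3, 6, 12, 24]
insert 5 at 5 → [8, 6, 3, 6, 12, 5, 24]
reverse → [24, 5, 12, 6, 3, 6, 8]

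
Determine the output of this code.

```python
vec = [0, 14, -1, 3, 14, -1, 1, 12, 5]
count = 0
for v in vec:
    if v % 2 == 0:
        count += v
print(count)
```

40

v=0: even, count = 0+0 = 0
v=14: even, count = 0+14 = 14
v=-1: not even
v=3: not even
v=14: even, count = 14+14 = 28
v=-1: not even
v=1: not even
v=12: even, count = 28+12 = 40
v=5: not even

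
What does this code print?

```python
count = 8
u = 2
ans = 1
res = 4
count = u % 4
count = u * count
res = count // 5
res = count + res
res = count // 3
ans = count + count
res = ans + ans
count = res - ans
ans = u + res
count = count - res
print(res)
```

16

count = 2%4 = 2
count = 2*2 = 4
res = 4//5 = 0
res = 4+0 = 4
res = 4//3 = 1
ans = 4+4 = 8
res = 8+8 = 16
count = 16-8 = 8
ans = 2+16 = 18
count = 8-16 = -8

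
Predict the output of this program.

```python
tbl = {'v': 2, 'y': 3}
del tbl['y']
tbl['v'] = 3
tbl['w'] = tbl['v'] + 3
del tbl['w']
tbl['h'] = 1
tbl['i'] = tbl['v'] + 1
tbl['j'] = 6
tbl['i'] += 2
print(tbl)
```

del 'y' → {'v': 2}
tbl['v'] = 3 → {'v': 3}
tbl['w'] = tbl['v']+3 = 6 → {'v': 3, 'w': 6}
del 'w' → {'v': 3}
tbl['h'] = 1 → {'v': 3, 'h': 1}
tbl['i'] = tbl['v']+1 = 4 → {'v': 3, 'h': 1, 'i': 4}
tbl['j'] = 6 → {'v': 3, 'h': 1, 'i': 4, 'j': 6}
tbl['i'] = 4+2 = 6 → {'v': 3, 'h': 1, 'i': 6, 'j': 6}

{'v': 3, 'h': 1, 'i': 6, 'j': 6}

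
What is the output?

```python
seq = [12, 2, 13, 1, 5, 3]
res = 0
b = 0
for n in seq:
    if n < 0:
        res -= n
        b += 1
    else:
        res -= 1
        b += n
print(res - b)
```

-42

n=12: not <0, res = 0-1 = -1; b=12
n=2: not <0, res = (-1)-1 = -2; b=14
n=13: not <0, res = (-2)-1 = -3; b=27
n=1: not <0, res = (-3)-1 = -4; b=28
n=5: not <0, res = (-4)-1 = -5; b=33
n=3: not <0, res = (-5)-1 = -6; b=36
res-b = (-6)-36 = -42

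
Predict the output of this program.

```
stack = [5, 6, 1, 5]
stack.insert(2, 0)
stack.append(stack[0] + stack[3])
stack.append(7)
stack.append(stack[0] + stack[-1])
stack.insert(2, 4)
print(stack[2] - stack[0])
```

insert 0 at 2 → [5, 6, 0, 1, 5]
append stack[0]+stack[3] = 5+1 = 6 → [5, 6, 0, 1, 5, 6]
append 7 → [5, 6, 0, 1, 5, 6, 7]
append stack[0]+stack[-1] = 5+7 = 12 → [5, 6, 0, 1, 5, 6, 7, 12]
insert 4 at 2 → [5, 6, 4, 0, 1, 5, 6, 7, 12]
stack[2]-stack[0] = 4-5 = -1

-1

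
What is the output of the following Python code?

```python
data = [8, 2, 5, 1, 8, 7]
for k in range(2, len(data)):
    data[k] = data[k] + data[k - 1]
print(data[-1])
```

k=2: data[2] = 5+2 = 7 → [8, 2, 7, 1, 8, 7]
k=3: data[3] = 1+7 = 8 → [8, 2, 7, 8, 8, 7]
k=4: data[4] = 8+8 = 16 → [8, 2, 7, 8, 16, 7]
k=5: data[5] = 7+16 = 23 → [8, 2, 7, 8, 16, 23]

23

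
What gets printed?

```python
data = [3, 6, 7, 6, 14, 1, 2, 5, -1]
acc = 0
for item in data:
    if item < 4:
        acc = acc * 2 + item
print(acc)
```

31

item=3: <4, acc = 0*2+3 = 3
item=6: not <4
item=7: not <4
item=6: not <4
item=14: not <4
item=1: <4, acc = 3*2+1 = 7
item=2: <4, acc = 7*2+2 = 16
item=5: not <4
item=-1: <4, acc = 16*2+(-1) = 31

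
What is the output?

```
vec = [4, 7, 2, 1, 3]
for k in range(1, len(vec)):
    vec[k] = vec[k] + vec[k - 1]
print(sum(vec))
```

59

k=1: vec[1] = 7+4 = 11 → [4, 11, 2, 1, 3]
k=2: vec[2] = 2+11 = 13 → [4, 11, 13, 1, 3]
k=3: vec[3] = 1+13 = 14 → [4, 11, 13, 14, 3]
k=4: vec[4] = 3+14 = 17 → [4, 11, 13, 14, 17]
sum = 59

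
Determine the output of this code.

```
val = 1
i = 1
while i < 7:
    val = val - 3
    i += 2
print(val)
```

-8

i=1: val = 1-3 = -2
i=3: val = (-2)-3 = -5
i=5: val = (-5)-3 = -8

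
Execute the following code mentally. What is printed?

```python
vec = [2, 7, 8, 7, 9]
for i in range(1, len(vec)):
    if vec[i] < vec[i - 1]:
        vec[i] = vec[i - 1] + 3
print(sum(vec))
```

42

i=1: 7>=2, unchanged → [2, 7, 8, 7, 9]
i=2: 8>=7, unchanged → [2, 7, 8, 7, 9]
i=3: 7<8, vec[3] = 8+3 = 11 → [2, 7, 8, 11, 9]
i=4: 9<11, vec[4] = 11+3 = 14 → [2, 7, 8, 11, 14]
sum = 42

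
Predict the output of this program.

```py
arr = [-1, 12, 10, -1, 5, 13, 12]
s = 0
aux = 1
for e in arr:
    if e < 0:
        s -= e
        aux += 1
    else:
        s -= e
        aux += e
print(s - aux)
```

e=-1: <0, s = 0-(-1) = 1; aux=2
e=12: not <0, s = 1-12 = -11; aux=14
e=10: not <0, s = (-11)-10 = -21; aux=24
e=-1: <0, s = (-21)-(-1) = -20; aux=25
e=5: not <0, s = (-20)-5 = -25; aux=30
e=13: not <0, s = (-25)-13 = -38; aux=43
e=12: not <0, s = (-38)-12 = -50; aux=55
s-aux = (-50)-55 = -105

-105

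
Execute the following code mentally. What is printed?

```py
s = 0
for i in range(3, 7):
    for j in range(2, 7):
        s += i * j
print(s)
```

360

i=3,j=2: s = 0+6 = 6
i=3,j=3: s = 6+9 = 15
i=3,j=4: s = 15+12 = 27
i=3,j=5: s = 27+15 = 42
i=3,j=6: s = 42+18 = 60
i=4,j=2: s = 60+8 = 68
i=4,j=3: s = 68+12 = 80
i=4,j=4: s = 80+16 = 96
i=4,j=5: s = 96+20 = 116
i=4,j=6: s = 116+24 = 140
i=5,j=2: s = 140+10 = 150
i=5,j=3: s = 150+15 = 165
i=5,j=4: s = 165+20 = 185
i=5,j=5: s = 185+25 = 210
i=5,j=6: s = 210+30 = 240
i=6,j=2: s = 240+12 = 252
i=6,j=3: s = 252+18 = 270
i=6,j=4: s = 270+24 = 294
i=6,j=5: s = 294+30 = 324
i=6,j=6: s = 324+36 = 360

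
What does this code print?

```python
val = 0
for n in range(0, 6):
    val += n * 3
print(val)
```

45

n=0: val = 0+0*3 = 0
n=1: val = 0+1*3 = 3
n=2: val = 3+2*3 = 9
n=3: val = 9+3*3 = 18
n=4: val = 18+4*3 = 30
n=5: val = 30+5*3 = 45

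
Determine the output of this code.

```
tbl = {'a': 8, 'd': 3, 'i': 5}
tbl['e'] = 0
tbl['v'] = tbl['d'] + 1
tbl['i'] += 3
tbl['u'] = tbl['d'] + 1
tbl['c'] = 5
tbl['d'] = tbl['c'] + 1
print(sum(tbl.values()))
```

tbl['e'] = 0 → {'a': 8, 'd': 3, 'i': 5, 'e': 0}
tbl['v'] = tbl['d']+1 = 4 → {'a': 8, 'd': 3, 'i': 5, 'e': 0, 'v': 4}
tbl['i'] = 5+3 = 8 → {'a': 8, 'd': 3, 'i': 8, 'e': 0, 'v': 4}
tbl['u'] = tbl['d']+1 = 4 → {'a': 8, 'd': 3, 'i': 8, 'e': 0, 'v': 4, 'u': 4}
tbl['c'] = 5 → {'a': 8, 'd': 3, 'i': 8, 'e': 0, 'v': 4, 'u': 4, 'c': 5}
tbl['d'] = tbl['c']+1 = 6 → {'a': 8, 'd': 6, 'i': 8, 'e': 0, 'v': 4, 'u': 4, 'c': 5}
sum of values = 35

35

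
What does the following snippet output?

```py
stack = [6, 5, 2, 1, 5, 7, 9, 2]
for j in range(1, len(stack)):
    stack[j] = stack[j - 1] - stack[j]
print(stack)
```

j=1: stack[1] = 6-5 = 1 → [6, 1, 2, 1, 5, 7, 9, 2]
j=2: stack[2] = 1-2 = -1 → [6, 1, -1, 1, 5, 7, 9, 2]
j=3: stack[3] = (-1)-1 = -2 → [6, 1, -1, -2, 5, 7, 9, 2]
j=4: stack[4] = (-2)-5 = -7 → [6, 1, -1, -2, -7, 7, 9, 2]
j=5: stack[5] = (-7)-7 = -14 → [6, 1, -1, -2, -7, -14, 9, 2]
j=6: stack[6] = (-14)-9 = -23 → [6, 1, -1, -2, -7, -14, -23, 2]
j=7: stack[7] = (-23)-2 = -25 → [6, 1, -1, -2, -7, -14, -23, -25]

[6, 1, -1, -2, -7, -14, -23, -25]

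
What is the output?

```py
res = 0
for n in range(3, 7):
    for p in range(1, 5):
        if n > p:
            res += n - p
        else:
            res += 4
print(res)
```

45

n=3,p=1: 3>1, res = 0+2 = 2
n=3,p=2: 3>2, res = 2+1 = 3
n=3,p=3: not 3>3, res = 3+4 = 7
n=3,p=4: not 3>4, res = 7+4 = 11
n=4,p=1: 4>1, res = 11+3 = 14
n=4,p=2: 4>2, res = 14+2 = 16
n=4,p=3: 4>3, res = 16+1 = 17
n=4,p=4: not 4>4, res = 17+4 = 21
n=5,p=1: 5>1, res = 21+4 = 25
n=5,p=2: 5>2, res = 25+3 = 28
n=5,p=3: 5>3, res = 28+2 = 30
n=5,p=4: 5>4, res = 30+1 = 31
n=6,p=1: 6>1, res = 31+5 = 36
n=6,p=2: 6>2, res = 36+4 = 40
n=6,p=3: 6>3, res = 40+3 = 43
n=6,p=4: 6>4, res = 43+2 = 45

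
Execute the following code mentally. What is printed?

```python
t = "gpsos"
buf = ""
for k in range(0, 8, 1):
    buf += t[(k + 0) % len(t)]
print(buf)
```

gpsosgps

k=0: add t[0]='g' → 'g'
k=1: add t[1]='p' → 'gp'
k=2: add t[2]='s' → 'gps'
k=3: add t[3]='o' → 'gpso'
k=4: add t[4]='s' → 'gpsos'
k=5: add t[0]='g' → 'gpsosg'
k=6: add t[1]='p' → 'gpsosgp'
k=7: add t[2]='s' → 'gpsosgps'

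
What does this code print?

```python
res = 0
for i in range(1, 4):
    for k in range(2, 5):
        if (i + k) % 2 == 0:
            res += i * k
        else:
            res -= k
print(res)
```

i=1,k=2: odd sum, res = 0-2 = -2
i=1,k=3: even sum, res = (-2)+3 = 1
i=1,k=4: odd sum, res = 1-4 = -3
i=2,k=2: even sum, res = (-3)+4 = 1
i=2,k=3: odd sum, res = 1-3 = -2
i=2,k=4: even sum, res = (-2)+8 = 6
i=3,k=2: odd sum, res = 6-2 = 4
i=3,k=3: even sum, res = 4+9 = 13
i=3,k=4: odd sum, res = 13-4 = 9

9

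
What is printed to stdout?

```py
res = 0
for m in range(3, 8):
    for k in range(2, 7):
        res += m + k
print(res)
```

225

m=3,k=2: res = 0+5 = 5
m=3,k=3: res = 5+6 = 11
m=3,k=4: res = 11+7 = 18
m=3,k=5: res = 18+8 = 26
m=3,k=6: res = 26+9 = 35
m=4,k=2: res = 35+6 = 41
m=4,k=3: res = 41+7 = 48
m=4,k=4: res = 48+8 = 56
m=4,k=5: res = 56+9 = 65
m=4,k=6: res = 65+10 = 75
m=5,k=2: res = 75+7 = 82
m=5,k=3: res = 82+8 = 90
m=5,k=4: res = 90+9 = 99
m=5,k=5: res = 99+10 = 109
m=5,k=6: res = 109+11 = 120
m=6,k=2: res = 120+8 = 128
m=6,k=3: res = 128+9 = 137
m=6,k=4: res = 137+10 = 147
m=6,k=5: res = 147+11 = 158
m=6,k=6: res = 158+12 = 170
m=7,k=2: res = 170+9 = 179
m=7,k=3: res = 179+10 = 189
m=7,k=4: res = 189+11 = 200
m=7,k=5: res = 200+12 = 212
m=7,k=6: res = 212+13 = 225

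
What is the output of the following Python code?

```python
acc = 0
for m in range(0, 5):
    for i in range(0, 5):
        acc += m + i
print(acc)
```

m=0,i=0: acc = 0+0 = 0
m=0,i=1: acc = 0+1 = 1
m=0,i=2: acc = 1+2 = 3
m=0,i=3: acc = 3+3 = 6
m=0,i=4: acc = 6+4 = 10
m=1,i=0: acc = 10+1 = 11
m=1,i=1: acc = 11+2 = 13
m=1,i=2: acc = 13+3 = 16
m=1,i=3: acc = 16+4 = 20
m=1,i=4: acc = 20+5 = 25
m=2,i=0: acc = 25+2 = 27
m=2,i=1: acc = 27+3 = 30
m=2,i=2: acc = 30+4 = 34
m=2,i=3: acc = 34+5 = 39
m=2,i=4: acc = 39+6 = 45
m=3,i=0: acc = 45+3 = 48
m=3,i=1: acc = 48+4 = 52
m=3,i=2: acc = 52+5 = 57
m=3,i=3: acc = 57+6 = 63
m=3,i=4: acc = 63+7 = 70
m=4,i=0: acc = 70+4 = 74
m=4,i=1: acc = 74+5 = 79
m=4,i=2: acc = 79+6 = 85
m=4,i=3: acc = 85+7 = 92
m=4,i=4: acc = 92+8 = 100

100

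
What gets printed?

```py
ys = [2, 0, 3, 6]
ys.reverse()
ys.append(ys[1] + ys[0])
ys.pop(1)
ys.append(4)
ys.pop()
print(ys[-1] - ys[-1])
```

reverse → [6, 3, 0, 2]
append ys[1]+ys[0] = 3+6 = 9 → [6, 3, 0, 2, 9]
pop(1) removes 3 → [6, 0, 2, 9]
append 4 → [6, 0, 2, 9, 4]
pop() removes 4 → [6, 0, 2, 9]
ys[-1]-ys[-1] = 9-9 = 0

0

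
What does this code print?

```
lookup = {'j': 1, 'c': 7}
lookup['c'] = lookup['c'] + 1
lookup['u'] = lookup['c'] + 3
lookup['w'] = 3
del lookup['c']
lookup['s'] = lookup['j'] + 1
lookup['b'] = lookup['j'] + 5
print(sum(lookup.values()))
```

23

lookup['c'] = lookup['c']+1 = 8 → {'j': 1, 'c': 8}
lookup['u'] = lookup['c']+3 = 11 → {'j': 1, 'c': 8, 'u': 11}
lookup['w'] = 3 → {'j': 1, 'c': 8, 'u': 11, 'w': 3}
del 'c' → {'j': 1, 'u': 11, 'w': 3}
lookup['s'] = lookup['j']+1 = 2 → {'j': 1, 'u': 11, 'w': 3, 's': 2}
lookup['b'] = lookup['j']+5 = 6 → {'j': 1, 'u': 11, 'w': 3, 's': 2, 'b': 6}
sum of values = 23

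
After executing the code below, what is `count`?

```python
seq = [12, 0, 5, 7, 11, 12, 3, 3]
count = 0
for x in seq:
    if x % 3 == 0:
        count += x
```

30

x=12: %3==0, count = 0+12 = 12
x=0: %3==0, count = 12+0 = 12
x=5: not %3==0
x=7: not %3==0
x=11: not %3==0
x=12: %3==0, count = 12+12 = 24
x=3: %3==0, count = 24+3 = 27
x=3: %3==0, count = 27+3 = 30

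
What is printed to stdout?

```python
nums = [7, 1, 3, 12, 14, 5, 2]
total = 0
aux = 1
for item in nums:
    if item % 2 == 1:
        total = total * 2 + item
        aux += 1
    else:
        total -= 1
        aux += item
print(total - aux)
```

33

item=7: odd, total = 0*2+7 = 7; aux=2
item=1: odd, total = 7*2+1 = 15; aux=3
item=3: odd, total = 15*2+3 = 33; aux=4
item=12: not odd, total = 33-1 = 32; aux=16
item=14: not odd, total = 32-1 = 31; aux=30
item=5: odd, total = 31*2+5 = 67; aux=31
item=2: not odd, total = 67-1 = 66; aux=33
total-aux = 66-33 = 33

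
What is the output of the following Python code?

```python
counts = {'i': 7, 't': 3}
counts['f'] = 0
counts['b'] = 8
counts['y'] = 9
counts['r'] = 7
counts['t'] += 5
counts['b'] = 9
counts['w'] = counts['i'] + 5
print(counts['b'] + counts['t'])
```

counts['f'] = 0 → {'i': 7, 't': 3, 'f': 0}
counts['b'] = 8 → {'i': 7, 't': 3, 'f': 0, 'b': 8}
counts['y'] = 9 → {'i': 7, 't': 3, 'f': 0, 'b': 8, 'y': 9}
counts['r'] = 7 → {'i': 7, 't': 3, 'f': 0, 'b': 8, 'y': 9, 'r': 7}
counts['t'] = 3+5 = 8 → {'i': 7, 't': 8, 'f': 0, 'b': 8, 'y': 9, 'r': 7}
counts['b'] = 9 → {'i': 7, 't': 8, 'f': 0, 'b': 9, 'y': 9, 'r': 7}
counts['w'] = counts['i']+5 = 12 → {'i': 7, 't': 8, 'f': 0, 'b': 9, 'y': 9, 'r': 7, 'w': 12}
counts['b']+counts['t'] = 9+8 = 17

17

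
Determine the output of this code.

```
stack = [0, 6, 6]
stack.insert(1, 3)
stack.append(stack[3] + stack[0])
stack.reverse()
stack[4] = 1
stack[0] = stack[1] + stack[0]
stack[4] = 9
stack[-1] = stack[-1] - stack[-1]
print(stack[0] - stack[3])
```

9

insert 3 at 1 → [0, 3, 6, 6]
append stack[3]+stack[0] = 6+0 = 6 → [0, 3, 6, 6, 6]
reverse → [6, 6, 6, 3, 0]
stack[4] = 1 → [6, 6, 6, 3, 1]
stack[0] = stack[1]+stack[0] = 6+6 = 12 → [12, 6, 6, 3, 1]
stack[4] = 9 → [12, 6, 6, 3, 9]
stack[-1] = stack[-1]-stack[-1] = 9-9 = 0 → [12, 6, 6, 3, 0]
stack[0]-stack[3] = 12-3 = 9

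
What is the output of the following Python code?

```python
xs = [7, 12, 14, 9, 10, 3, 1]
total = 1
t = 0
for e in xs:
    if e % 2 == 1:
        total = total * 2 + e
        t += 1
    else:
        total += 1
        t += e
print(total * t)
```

e=7: odd, total = 1*2+7 = 9; t=1
e=12: not odd, total = 9+1 = 10; t=13
e=14: not odd, total = 10+1 = 11; t=27
e=9: odd, total = 11*2+9 = 31; t=28
e=10: not odd, total = 31+1 = 32; t=38
e=3: odd, total = 32*2+3 = 67; t=39
e=1: odd, total = 67*2+1 = 135; t=40
total*t = 135*40 = 5400

5400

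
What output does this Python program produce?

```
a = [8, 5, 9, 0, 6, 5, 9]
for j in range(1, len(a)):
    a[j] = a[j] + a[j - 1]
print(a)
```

j=1: a[1] = 5+8 = 13 → [8, 13, 9, 0, 6, 5, 9]
j=2: a[2] = 9+13 = 22 → [8, 13, 22, 0, 6, 5, 9]
j=3: a[3] = 0+22 = 22 → [8, 13, 22, 22, 6, 5, 9]
j=4: a[4] = 6+22 = 28 → [8, 13, 22, 22, 28, 5, 9]
j=5: a[5] = 5+28 = 33 → [8, 13, 22, 22, 28, 33, 9]
j=6: a[6] = 9+33 = 42 → [8, 13, 22, 22, 28, 33, 42]

[8, 13, 22, 22, 28, 33, 42]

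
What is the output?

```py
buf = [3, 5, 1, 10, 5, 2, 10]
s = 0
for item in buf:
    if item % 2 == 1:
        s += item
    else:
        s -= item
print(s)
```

item=3: odd, s = 0+3 = 3
item=5: odd, s = 3+5 = 8
item=1: odd, s = 8+1 = 9
item=10: not odd, s = 9-10 = -1
item=5: odd, s = (-1)+5 = 4
item=2: not odd, s = 4-2 = 2
item=10: not odd, s = 2-10 = -8

-8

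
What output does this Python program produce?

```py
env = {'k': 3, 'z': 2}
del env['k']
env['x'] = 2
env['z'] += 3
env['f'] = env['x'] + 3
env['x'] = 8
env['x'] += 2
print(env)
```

{'z': 5, 'x': 10, 'f': 5}

del 'k' → {'z': 2}
env['x'] = 2 → {'z': 2, 'x': 2}
env['z'] = 2+3 = 5 → {'z': 5, 'x': 2}
env['f'] = env['x']+3 = 5 → {'z': 5, 'x': 2, 'f': 5}
env['x'] = 8 → {'z': 5, 'x': 8, 'f': 5}
env['x'] = 8+2 = 10 → {'z': 5, 'x': 10, 'f': 5}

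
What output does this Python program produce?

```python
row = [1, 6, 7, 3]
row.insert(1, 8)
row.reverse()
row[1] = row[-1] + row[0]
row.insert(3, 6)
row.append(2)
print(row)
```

insert 8 at 1 → [1, 8, 6, 7, 3]
reverse → [3, 7, 6, 8, 1]
row[1] = row[-1]+row[0] = 1+3 = 4 → [3, 4, 6, 8, 1]
insert 6 at 3 → [3, 4, 6, 6, 8, 1]
append 2 → [3, 4, 6, 6, 8, 1, 2]

[3, 4, 6, 6, 8, 1, 2]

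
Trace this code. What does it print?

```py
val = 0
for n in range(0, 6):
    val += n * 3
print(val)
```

n=0: val = 0+0*3 = 0
n=1: val = 0+1*3 = 3
n=2: val = 3+2*3 = 9
n=3: val = 9+3*3 = 18
n=4: val = 18+4*3 = 30
n=5: val = 30+5*3 = 45

45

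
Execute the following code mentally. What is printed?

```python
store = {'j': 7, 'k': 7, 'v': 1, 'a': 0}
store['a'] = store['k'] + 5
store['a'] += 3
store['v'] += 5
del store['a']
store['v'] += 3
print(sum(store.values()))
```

store['a'] = store['k']+5 = 12 → {'j': 7, 'k': 7, 'v': 1, 'a': 12}
store['a'] = 12+3 = 15 → {'j': 7, 'k': 7, 'v': 1, 'a': 15}
store['v'] = 1+5 = 6 → {'j': 7, 'k': 7, 'v': 6, 'a': 15}
del 'a' → {'j': 7, 'k': 7, 'v': 6}
store['v'] = 6+3 = 9 → {'j': 7, 'k': 7, 'v': 9}
sum of values = 23

23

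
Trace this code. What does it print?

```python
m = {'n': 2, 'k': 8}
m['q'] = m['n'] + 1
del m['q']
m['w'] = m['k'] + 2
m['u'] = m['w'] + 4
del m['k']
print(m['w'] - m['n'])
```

m['q'] = m['n']+1 = 3 → {'n': 2, 'k': 8, 'q': 3}
del 'q' → {'n': 2, 'k': 8}
m['w'] = m['k']+2 = 10 → {'n': 2, 'k': 8, 'w': 10}
m['u'] = m['w']+4 = 14 → {'n': 2, 'k': 8, 'w': 10, 'u': 14}
del 'k' → {'n': 2, 'w': 10, 'u': 14}
m['w']-m['n'] = 10-2 = 8

8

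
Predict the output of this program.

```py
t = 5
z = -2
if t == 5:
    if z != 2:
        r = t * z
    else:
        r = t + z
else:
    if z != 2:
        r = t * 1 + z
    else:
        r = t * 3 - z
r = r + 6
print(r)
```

-4

t=5, z=-2
t == 5 is True; z != 2 is True
→ r = t * z = -10
r = (-10)+6 = -4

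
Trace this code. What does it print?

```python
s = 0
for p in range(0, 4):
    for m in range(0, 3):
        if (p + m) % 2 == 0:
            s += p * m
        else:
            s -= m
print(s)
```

p=0,m=0: even sum, s = 0+0 = 0
p=0,m=1: odd sum, s = 0-1 = -1
p=0,m=2: even sum, s = (-1)+0 = -1
p=1,m=0: odd sum, s = (-1)-0 = -1
p=1,m=1: even sum, s = (-1)+1 = 0
p=1,m=2: odd sum, s = 0-2 = -2
p=2,m=0: even sum, s = (-2)+0 = -2
p=2,m=1: odd sum, s = (-2)-1 = -3
p=2,m=2: even sum, s = (-3)+4 = 1
p=3,m=0: odd sum, s = 1-0 = 1
p=3,m=1: even sum, s = 1+3 = 4
p=3,m=2: odd sum, s = 4-2 = 2

2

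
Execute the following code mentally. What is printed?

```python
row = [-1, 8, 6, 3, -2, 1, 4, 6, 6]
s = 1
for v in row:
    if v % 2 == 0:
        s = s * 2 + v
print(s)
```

v=-1: not even
v=8: even, s = 1*2+8 = 10
v=6: even, s = 10*2+6 = 26
v=3: not even
v=-2: even, s = 26*2+(-2) = 50
v=1: not even
v=4: even, s = 50*2+4 = 104
v=6: even, s = 104*2+6 = 214
v=6: even, s = 214*2+6 = 434

434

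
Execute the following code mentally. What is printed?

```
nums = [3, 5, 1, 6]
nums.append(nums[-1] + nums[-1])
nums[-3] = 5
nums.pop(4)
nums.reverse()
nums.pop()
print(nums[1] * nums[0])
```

30

append nums[-1]+nums[-1] = 6+6 = 12 → [3, 5, 1, 6, 12]
nums[-3] = 5 → [3, 5, 5, 6, 12]
pop(4) removes 12 → [3, 5, 5, 6]
reverse → [6, 5, 5, 3]
pop() removes 3 → [6, 5, 5]
nums[1]*nums[0] = 5*6 = 30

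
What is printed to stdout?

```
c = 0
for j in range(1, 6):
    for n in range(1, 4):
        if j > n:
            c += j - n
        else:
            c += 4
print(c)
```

j=1,n=1: not 1>1, c = 0+4 = 4
j=1,n=2: not 1>2, c = 4+4 = 8
j=1,n=3: not 1>3, c = 8+4 = 12
j=2,n=1: 2>1, c = 12+1 = 13
j=2,n=2: not 2>2, c = 13+4 = 17
j=2,n=3: not 2>3, c = 17+4 = 21
j=3,n=1: 3>1, c = 21+2 = 23
j=3,n=2: 3>2, c = 23+1 = 24
j=3,n=3: not 3>3, c = 24+4 = 28
j=4,n=1: 4>1, c = 28+3 = 31
j=4,n=2: 4>2, c = 31+2 = 33
j=4,n=3: 4>3, c = 33+1 = 34
j=5,n=1: 5>1, c = 34+4 = 38
j=5,n=2: 5>2, c = 38+3 = 41
j=5,n=3: 5>3, c = 41+2 = 43

43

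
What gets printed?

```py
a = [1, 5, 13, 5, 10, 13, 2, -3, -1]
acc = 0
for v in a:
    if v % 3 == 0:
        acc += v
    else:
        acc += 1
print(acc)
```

v=1: not %3==0, acc = 0+1 = 1
v=5: not %3==0, acc = 1+1 = 2
v=13: not %3==0, acc = 2+1 = 3
v=5: not %3==0, acc = 3+1 = 4
v=10: not %3==0, acc = 4+1 = 5
v=13: not %3==0, acc = 5+1 = 6
v=2: not %3==0, acc = 6+1 = 7
v=-3: %3==0, acc = 7+(-3) = 4
v=-1: not %3==0, acc = 4+1 = 5

5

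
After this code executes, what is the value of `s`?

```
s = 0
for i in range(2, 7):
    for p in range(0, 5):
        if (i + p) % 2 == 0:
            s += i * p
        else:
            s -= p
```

i=2,p=0: even sum, s = 0+0 = 0
i=2,p=1: odd sum, s = 0-1 = -1
i=2,p=2: even sum, s = (-1)+4 = 3
i=2,p=3: odd sum, s = 3-3 = 0
i=2,p=4: even sum, s = 0+8 = 8
i=3,p=0: odd sum, s = 8-0 = 8
i=3,p=1: even sum, s = 8+3 = 11
i=3,p=2: odd sum, s = 11-2 = 9
i=3,p=3: even sum, s = 9+9 = 18
i=3,p=4: odd sum, s = 18-4 = 14
i=4,p=0: even sum, s = 14+0 = 14
i=4,p=1: odd sum, s = 14-1 = 13
i=4,p=2: even sum, s = 13+8 = 21
i=4,p=3: odd sum, s = 21-3 = 18
i=4,p=4: even sum, s = 18+16 = 34
i=5,p=0: odd sum, s = 34-0 = 34
i=5,p=1: even sum, s = 34+5 = 39
i=5,p=2: odd sum, s = 39-2 = 37
i=5,p=3: even sum, s = 37+15 = 52
i=5,p=4: odd sum, s = 52-4 = 48
i=6,p=0: even sum, s = 48+0 = 48
i=6,p=1: odd sum, s = 48-1 = 47
i=6,p=2: even sum, s = 47+12 = 59
i=6,p=3: odd sum, s = 59-3 = 56
i=6,p=4: even sum, s = 56+24 = 80

80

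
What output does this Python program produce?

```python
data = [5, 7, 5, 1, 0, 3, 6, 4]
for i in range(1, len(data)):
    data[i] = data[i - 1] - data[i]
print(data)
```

[5, -2, -7, -8, -8, -11, -17, -21]

i=1: data[1] = 5-7 = -2 → [5, -2, 5, 1, 0, 3, 6, 4]
i=2: data[2] = (-2)-5 = -7 → [5, -2, -7, 1, 0, 3, 6, 4]
i=3: data[3] = (-7)-1 = -8 → [5, -2, -7, -8, 0, 3, 6, 4]
i=4: data[4] = (-8)-0 = -8 → [5, -2, -7, -8, -8, 3, 6, 4]
i=5: data[5] = (-8)-3 = -11 → [5, -2, -7, -8, -8, -11, 6, 4]
i=6: data[6] = (-11)-6 = -17 → [5, -2, -7, -8, -8, -11, -17, 4]
i=7: data[7] = (-17)-4 = -21 → [5, -2, -7, -8, -8, -11, -17, -21]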